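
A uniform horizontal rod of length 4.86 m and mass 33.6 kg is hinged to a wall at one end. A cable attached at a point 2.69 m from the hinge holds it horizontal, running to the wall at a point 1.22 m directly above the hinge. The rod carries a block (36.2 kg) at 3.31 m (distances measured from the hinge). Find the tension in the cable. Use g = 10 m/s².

T ≈ 1810 N

Sum moments about the hinge (the unknown hinge reaction has zero arm there).
Beam weight: 33.6 × 10 = 336 N down at 2.43 m → arm 2.43 m, τ = 336 × 2.43 = 816.5 N·m clockwise.
Block: 36.2 × 10 = 362 N down at 3.31 m → arm 3.31 m, τ = 362 × 3.31 = 1198 N·m clockwise.
Total clockwise load moment = 2014 N·m.
The cable tension T acts at 2.69 m; only its component perpendicular to the rod, T sinθ, produces torque. sinθ = h/√(h²+d²) = 1.22/√(1.22²+2.69²) = 0.413.
Στ = 0 ⇒ T × 2.69 × 0.413 = 2014 ⇒ T = 2014 / 1.111 = 1810 N.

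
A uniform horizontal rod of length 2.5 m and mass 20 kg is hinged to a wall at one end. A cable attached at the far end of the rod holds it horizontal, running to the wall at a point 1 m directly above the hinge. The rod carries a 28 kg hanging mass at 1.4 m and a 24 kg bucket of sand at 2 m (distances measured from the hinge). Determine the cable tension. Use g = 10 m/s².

T ≈ 1210 N

Taking torques about the hinge:
Beam weight: 20 × 10 = 200 N down at 1.25 m → arm 1.25 m, τ = 200 × 1.25 = 250 N·m clockwise.
Hanging mass: 28 × 10 = 280 N down at 1.4 m → arm 1.4 m, τ = 280 × 1.4 = 392 N·m clockwise.
Bucket of sand: 24 × 10 = 240 N down at 2 m → arm 2 m, τ = 240 × 2 = 480 N·m clockwise.
Total clockwise load moment = 1122 N·m.
The cable tension T acts at 2.5 m; only its component perpendicular to the rod, T sinθ, produces torque. sinθ = h/√(h²+d²) = 1/√(1²+2.5²) = 0.3714.
Balancing moments: T × 2.5 × 0.3714 = 1122, giving T = 1122 / 0.9285 = 1210 N.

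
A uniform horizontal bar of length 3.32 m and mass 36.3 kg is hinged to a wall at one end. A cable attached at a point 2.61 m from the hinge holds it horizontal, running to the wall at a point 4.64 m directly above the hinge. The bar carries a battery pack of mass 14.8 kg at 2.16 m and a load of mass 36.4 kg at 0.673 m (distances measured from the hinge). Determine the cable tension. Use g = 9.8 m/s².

T ≈ 503 N

Taking torques about the hinge:
Beam weight: 36.3 × 9.8 = 355.7 N down at 1.66 m → arm 1.66 m, τ = 355.7 × 1.66 = 590.5 N·m clockwise.
Battery pack: 14.8 × 9.8 = 145 N down at 2.16 m → arm 2.16 m, τ = 145 × 2.16 = 313.2 N·m clockwise.
Load: 36.4 × 9.8 = 356.7 N down at 0.673 m → arm 0.673 m, τ = 356.7 × 0.673 = 240.1 N·m clockwise.
Total clockwise load moment = 1144 N·m.
The cable tension T acts at 2.61 m; only its component perpendicular to the bar, T sinθ, produces torque. sinθ = h/√(h²+d²) = 4.64/√(4.64²+2.61²) = 0.8716.
For rotational equilibrium, T × 2.61 × 0.8716 = 1144, so T = 1144 / 2.275 = 503 N.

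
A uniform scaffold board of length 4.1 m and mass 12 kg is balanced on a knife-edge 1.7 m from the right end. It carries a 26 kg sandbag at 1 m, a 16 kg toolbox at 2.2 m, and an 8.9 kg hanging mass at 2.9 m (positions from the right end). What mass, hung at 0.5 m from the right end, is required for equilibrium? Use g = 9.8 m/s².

Choose the knife-edge (at 1.7 m from the right end) as the axis so the support reaction has zero arm there.
Beam weight: 12 × 9.8 = 117.6 N down at 2.05 m → arm 0.35 m, τ = 117.6 × 0.35 = 41.16 N·m counterclockwise.
Sandbag: 26 × 9.8 = 254.8 N down at 1 m → arm 0.7 m, τ = 254.8 × 0.7 = 178.4 N·m clockwise.
Toolbox: 16 × 9.8 = 156.8 N down at 2.2 m → arm 0.5 m, τ = 156.8 × 0.5 = 78.4 N·m counterclockwise.
Hanging mass: 8.9 × 9.8 = 87.22 N down at 2.9 m → arm 1.2 m, τ = 87.22 × 1.2 = 104.7 N·m counterclockwise.
Net moment of known loads = 45.86 N·m counterclockwise.
An unknown mass m at 0.5 m has arm 1.2 m; its moment is m·g·1.2 clockwise.
Setting net torque to zero: m × 9.8 × 1.2 = 45.86 → m = 45.86 / (9.8 × 1.2) = 3.9 kg.

m ≈ 3.9 kg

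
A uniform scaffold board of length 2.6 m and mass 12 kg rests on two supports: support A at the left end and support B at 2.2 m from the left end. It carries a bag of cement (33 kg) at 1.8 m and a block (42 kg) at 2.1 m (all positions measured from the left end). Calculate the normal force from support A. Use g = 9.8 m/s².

Taking torques about support B:
Beam weight: 12 × 9.8 = 117.6 N down at 1.3 m → arm 0.9 m, τ = 117.6 × 0.9 = 105.8 N·m counterclockwise.
Bag of cement: 33 × 9.8 = 323.4 N down at 1.8 m → arm 0.4 m, τ = 323.4 × 0.4 = 129.4 N·m counterclockwise.
Block: 42 × 9.8 = 411.6 N down at 2.1 m → arm 0.1 m, τ = 411.6 × 0.1 = 41.16 N·m counterclockwise.
Net load moment about support B = 276.4 N·m counterclockwise.
Reaction R at support A is upward at 0 m, arm 2.2 m → moment R × 2.2 clockwise.
Balancing moments: R × 2.2 = 276.4, giving R = 126 N.

R_A ≈ 126 N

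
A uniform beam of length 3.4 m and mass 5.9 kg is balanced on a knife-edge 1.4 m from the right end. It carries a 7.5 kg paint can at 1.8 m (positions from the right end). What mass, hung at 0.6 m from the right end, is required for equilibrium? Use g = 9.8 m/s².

m ≈ 5.96 kg

Taking torques about the knife-edge (at 1.4 m from the right end):
Beam weight: 5.9 × 9.8 = 57.82 N down at 1.7 m → arm 0.3 m, τ = 57.82 × 0.3 = 17.35 N·m counterclockwise.
Paint can: 7.5 × 9.8 = 73.5 N down at 1.8 m → arm 0.4 m, τ = 73.5 × 0.4 = 29.4 N·m counterclockwise.
Net moment of known loads = 46.75 N·m counterclockwise.
An unknown mass m at 0.6 m has arm 0.8 m; its moment is m·g·0.8 clockwise.
Στ = 0 ⇒ m × 9.8 × 0.8 = 46.75 ⇒ m = 46.75 / (9.8 × 0.8) = 5.96 kg.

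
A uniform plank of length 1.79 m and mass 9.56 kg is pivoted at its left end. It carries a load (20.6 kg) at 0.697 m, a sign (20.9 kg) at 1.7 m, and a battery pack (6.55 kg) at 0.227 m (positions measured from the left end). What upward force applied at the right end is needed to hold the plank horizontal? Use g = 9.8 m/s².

F ≈ 328 N

Sum moments about the left end (the unknown pivot reaction has zero arm there).
Beam weight: 9.56 × 9.8 = 93.69 N down at 0.895 m → arm 0.895 m, τ = 93.69 × 0.895 = 83.85 N·m clockwise.
Load: 20.6 × 9.8 = 201.9 N down at 0.697 m → arm 0.697 m, τ = 201.9 × 0.697 = 140.7 N·m clockwise.
Sign: 20.9 × 9.8 = 204.8 N down at 1.7 m → arm 1.7 m, τ = 204.8 × 1.7 = 348.2 N·m clockwise.
Battery pack: 6.55 × 9.8 = 64.19 N down at 0.227 m → arm 0.227 m, τ = 64.19 × 0.227 = 14.57 N·m clockwise.
Net moment of the loads = 587.3 N·m clockwise.
The upward force F acts at the right end, arm 1.79 m, giving F × 1.79 counterclockwise.
Στ = 0 ⇒ F × 1.79 = 587.3 ⇒ F = 587.3 / 1.79 = 328 N.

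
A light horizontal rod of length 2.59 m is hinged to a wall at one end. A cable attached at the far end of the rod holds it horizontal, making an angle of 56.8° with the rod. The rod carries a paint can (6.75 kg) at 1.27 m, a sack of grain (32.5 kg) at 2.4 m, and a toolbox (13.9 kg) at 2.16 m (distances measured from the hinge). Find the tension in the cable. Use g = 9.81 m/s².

T ≈ 528 N

About the hinge:
Paint can: 6.75 × 9.81 = 66.22 N down at 1.27 m → arm 1.27 m, τ = 66.22 × 1.27 = 84.1 N·m clockwise.
Sack of grain: 32.5 × 9.81 = 318.8 N down at 2.4 m → arm 2.4 m, τ = 318.8 × 2.4 = 765.1 N·m clockwise.
Toolbox: 13.9 × 9.81 = 136.4 N down at 2.16 m → arm 2.16 m, τ = 136.4 × 2.16 = 294.6 N·m clockwise.
Total clockwise load moment = 1144 N·m.
The cable tension T acts at 2.59 m; only its component perpendicular to the rod, T sinθ, produces torque. sin 56.8° = 0.8368.
Balancing moments: T × 2.59 × 0.8368 = 1144, giving T = 1144 / 2.167 = 528 N.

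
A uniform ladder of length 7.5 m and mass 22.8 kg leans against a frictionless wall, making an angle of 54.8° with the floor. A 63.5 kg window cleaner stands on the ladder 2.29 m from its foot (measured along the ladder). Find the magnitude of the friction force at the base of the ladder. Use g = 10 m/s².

f ≈ 217 N

Taking torques about the foot of the ladder:
Ladder weight 22.8×10 = 228 N acts at 3.75 m along the ladder; its horizontal arm is 3.75·cos54.8° = 2.162 m → τ = 492.9 N·m clockwise.
Window cleaner: 63.5×10 = 635 N at 2.29 m → arm 1.32 m → τ = 838.2 N·m clockwise.
Wall normal N acts horizontally at the top; its moment arm is the height L sinθ = 7.5·sin54.8° = 6.129 m, counterclockwise.
For rotational equilibrium, N × 6.129 = 1331, so N = 217 N.
ΣFx = 0: friction at the foot balances the wall's push, so f = N_wall = 217 N.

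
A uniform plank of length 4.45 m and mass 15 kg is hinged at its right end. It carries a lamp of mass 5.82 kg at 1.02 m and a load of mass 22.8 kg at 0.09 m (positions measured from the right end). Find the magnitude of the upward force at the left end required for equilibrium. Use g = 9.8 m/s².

Sum moments about the right end (the unknown pivot reaction has zero arm there).
Beam weight: 15 × 9.8 = 147 N down at 2.225 m → arm 2.225 m, τ = 147 × 2.225 = 327.1 N·m counterclockwise.
Lamp: 5.82 × 9.8 = 57.04 N down at 1.02 m → arm 1.02 m, τ = 57.04 × 1.02 = 58.18 N·m counterclockwise.
Load: 22.8 × 9.8 = 223.4 N down at 0.09 m → arm 0.09 m, τ = 223.4 × 0.09 = 20.11 N·m counterclockwise.
Net moment of the loads = 405.4 N·m counterclockwise.
The upward force F acts at the left end, arm 4.45 m, giving F × 4.45 clockwise.
For rotational equilibrium, F × 4.45 = 405.4, so F = 405.4 / 4.45 = 91.1 N.

F ≈ 91.1 N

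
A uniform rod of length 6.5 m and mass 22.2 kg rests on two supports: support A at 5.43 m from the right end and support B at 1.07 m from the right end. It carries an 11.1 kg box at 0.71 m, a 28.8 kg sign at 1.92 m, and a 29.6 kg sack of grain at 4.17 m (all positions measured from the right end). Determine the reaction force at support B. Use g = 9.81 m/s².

R_B ≈ 538 N

Take moments about support A.
Beam weight: 22.2 × 9.81 = 217.8 N down at 3.25 m → arm 2.18 m, τ = 217.8 × 2.18 = 474.8 N·m clockwise.
Box: 11.1 × 9.81 = 108.9 N down at 0.71 m → arm 4.72 m, τ = 108.9 × 4.72 = 514 N·m clockwise.
Sign: 28.8 × 9.81 = 282.5 N down at 1.92 m → arm 3.51 m, τ = 282.5 × 3.51 = 991.6 N·m clockwise.
Sack of grain: 29.6 × 9.81 = 290.4 N down at 4.17 m → arm 1.26 m, τ = 290.4 × 1.26 = 365.9 N·m clockwise.
Net load moment about support A = 2346 N·m clockwise.
Reaction R at support B is upward at 1.07 m, arm 4.36 m → moment R × 4.36 counterclockwise.
Balancing moments: R × 4.36 = 2346, giving R = 538 N.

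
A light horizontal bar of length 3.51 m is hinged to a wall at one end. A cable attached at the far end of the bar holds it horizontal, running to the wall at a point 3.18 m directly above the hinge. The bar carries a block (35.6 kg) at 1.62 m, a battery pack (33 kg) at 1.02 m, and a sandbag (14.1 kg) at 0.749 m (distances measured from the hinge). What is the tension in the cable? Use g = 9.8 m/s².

Taking torques about the hinge:
Block: 35.6 × 9.8 = 348.9 N down at 1.62 m → arm 1.62 m, τ = 348.9 × 1.62 = 565.2 N·m clockwise.
Battery pack: 33 × 9.8 = 323.4 N down at 1.02 m → arm 1.02 m, τ = 323.4 × 1.02 = 329.9 N·m clockwise.
Sandbag: 14.1 × 9.8 = 138.2 N down at 0.749 m → arm 0.749 m, τ = 138.2 × 0.749 = 103.5 N·m clockwise.
Total clockwise load moment = 998.6 N·m.
The cable tension T acts at 3.51 m; only its component perpendicular to the bar, T sinθ, produces torque. sinθ = h/√(h²+d²) = 3.18/√(3.18²+3.51²) = 0.6714.
Στ = 0 ⇒ T × 3.51 × 0.6714 = 998.6 ⇒ T = 998.6 / 2.357 = 424 N.

T ≈ 424 N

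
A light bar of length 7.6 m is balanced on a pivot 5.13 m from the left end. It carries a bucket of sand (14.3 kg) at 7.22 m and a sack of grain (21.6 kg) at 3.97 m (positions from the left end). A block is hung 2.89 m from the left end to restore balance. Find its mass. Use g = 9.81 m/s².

m ≈ 2.16 kg

Sum moments about the pivot (at 5.13 m from the left end) (the support reaction has zero arm there).
Bucket of sand: 14.3 × 9.81 = 140.3 N down at 7.22 m → arm 2.09 m, τ = 140.3 × 2.09 = 293.2 N·m clockwise.
Sack of grain: 21.6 × 9.81 = 211.9 N down at 3.97 m → arm 1.16 m, τ = 211.9 × 1.16 = 245.8 N·m counterclockwise.
Net moment of known loads = 47.4 N·m clockwise.
An unknown mass m at 2.89 m has arm 2.24 m; its moment is m·g·2.24 counterclockwise.
Setting net torque to zero: m × 9.81 × 2.24 = 47.4 → m = 47.4 / (9.81 × 2.24) = 2.16 kg.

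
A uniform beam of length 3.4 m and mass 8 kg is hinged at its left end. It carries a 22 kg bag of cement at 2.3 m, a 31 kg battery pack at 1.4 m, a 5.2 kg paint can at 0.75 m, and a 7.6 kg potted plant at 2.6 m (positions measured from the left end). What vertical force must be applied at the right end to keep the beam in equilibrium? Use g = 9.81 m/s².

About the left end:
Beam weight: 8 × 9.81 = 78.48 N down at 1.7 m → arm 1.7 m, τ = 78.48 × 1.7 = 133.4 N·m clockwise.
Bag of cement: 22 × 9.81 = 215.8 N down at 2.3 m → arm 2.3 m, τ = 215.8 × 2.3 = 496.3 N·m clockwise.
Battery pack: 31 × 9.81 = 304.1 N down at 1.4 m → arm 1.4 m, τ = 304.1 × 1.4 = 425.7 N·m clockwise.
Paint can: 5.2 × 9.81 = 51.01 N down at 0.75 m → arm 0.75 m, τ = 51.01 × 0.75 = 38.26 N·m clockwise.
Potted plant: 7.6 × 9.81 = 74.56 N down at 2.6 m → arm 2.6 m, τ = 74.56 × 2.6 = 193.9 N·m clockwise.
Net moment of the loads = 1288 N·m clockwise.
The upward force F acts at the right end, arm 3.4 m, giving F × 3.4 counterclockwise.
Στ = 0 ⇒ F × 3.4 = 1288 ⇒ F = 1288 / 3.4 = 379 N.

F ≈ 379 N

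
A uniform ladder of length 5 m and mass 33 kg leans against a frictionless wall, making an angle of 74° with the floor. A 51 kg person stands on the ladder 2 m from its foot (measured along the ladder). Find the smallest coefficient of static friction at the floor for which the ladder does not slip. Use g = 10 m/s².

μ_min ≈ 0.126

Sum moments about the foot of the ladder (the floor normal and friction both act there and drop out).
Ladder weight 33×10 = 330 N acts at 2.5 m along the ladder; its horizontal arm is 2.5·cos74° = 0.6891 m → τ = 227.4 N·m clockwise.
Person: 51×10 = 510 N at 2 m → arm 0.5513 m → τ = 281.2 N·m clockwise.
Wall normal N acts horizontally at the top; its moment arm is the height L sinθ = 5·sin74° = 4.806 m, counterclockwise.
For rotational equilibrium, N × 4.806 = 508.6, so N = 105.8 N.
ΣFx = 0 ⇒ f = N_wall = 105.8 N. ΣFy = 0 ⇒ N_floor = 840 N.
μ_min = f / N_floor = 105.8 / 840 = 0.126.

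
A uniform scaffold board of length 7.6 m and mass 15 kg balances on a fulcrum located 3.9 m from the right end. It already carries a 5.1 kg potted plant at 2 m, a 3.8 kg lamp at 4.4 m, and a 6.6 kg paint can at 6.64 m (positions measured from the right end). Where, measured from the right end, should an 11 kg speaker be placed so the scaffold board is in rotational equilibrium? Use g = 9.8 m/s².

Taking torques about the fulcrum (at 3.9 m from the right end):
Beam weight: 15 × 9.8 = 147 N down at 3.8 m → arm 0.1 m, τ = 147 × 0.1 = 14.7 N·m clockwise.
Potted plant: 5.1 × 9.8 = 49.98 N down at 2 m → arm 1.9 m, τ = 49.98 × 1.9 = 94.96 N·m clockwise.
Lamp: 3.8 × 9.8 = 37.24 N down at 4.4 m → arm 0.5 m, τ = 37.24 × 0.5 = 18.62 N·m counterclockwise.
Paint can: 6.6 × 9.8 = 64.68 N down at 6.64 m → arm 2.74 m, τ = 64.68 × 2.74 = 177.2 N·m counterclockwise.
Net moment of existing loads = 86.16 N·m counterclockwise.
The speaker weighs 11 × 9.8 = 107.8 N and must supply an equal clockwise moment, so its lever arm about the fulcrum is 86.16 / 107.8 = 0.799 m.
That puts it at 3.9 − 0.799 = 3.1 m from the right end.

x ≈ 3.1 m from the right end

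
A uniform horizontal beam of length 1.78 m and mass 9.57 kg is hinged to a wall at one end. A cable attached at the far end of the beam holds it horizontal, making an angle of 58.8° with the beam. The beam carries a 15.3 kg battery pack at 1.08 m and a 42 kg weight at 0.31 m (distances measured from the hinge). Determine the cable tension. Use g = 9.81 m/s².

Take moments about the hinge.
Beam weight: 9.57 × 9.81 = 93.88 N down at 0.89 m → arm 0.89 m, τ = 93.88 × 0.89 = 83.55 N·m clockwise.
Battery pack: 15.3 × 9.81 = 150.1 N down at 1.08 m → arm 1.08 m, τ = 150.1 × 1.08 = 162.1 N·m clockwise.
Weight: 42 × 9.81 = 412 N down at 0.31 m → arm 0.31 m, τ = 412 × 0.31 = 127.7 N·m clockwise.
Total clockwise load moment = 373.3 N·m.
The cable tension T acts at 1.78 m; only its component perpendicular to the beam, T sinθ, produces torque. sin 58.8° = 0.8554.
Balancing moments: T × 1.78 × 0.8554 = 373.3, giving T = 373.3 / 1.523 = 245 N.

T ≈ 245 N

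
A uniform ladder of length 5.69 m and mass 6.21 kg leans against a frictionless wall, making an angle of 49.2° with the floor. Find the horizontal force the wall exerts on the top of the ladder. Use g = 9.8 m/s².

Choose the foot of the ladder as the axis so the floor normal and friction both act there and drop out.
Ladder weight 6.21×9.8 = 60.86 N acts at 2.845 m along the ladder; its horizontal arm is 2.845·cos49.2° = 1.859 m → τ = 113.1 N·m clockwise.
Wall normal N acts horizontally at the top; its moment arm is the height L sinθ = 5.69·sin49.2° = 4.307 m, counterclockwise.
For rotational equilibrium, N × 4.307 = 113.1, so N = 26.3 N.

N_wall ≈ 26.3 N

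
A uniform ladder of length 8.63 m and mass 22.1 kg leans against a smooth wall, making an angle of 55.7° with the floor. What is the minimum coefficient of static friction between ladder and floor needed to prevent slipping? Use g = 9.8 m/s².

μ_min ≈ 0.341

Sum moments about the foot of the ladder (the floor normal and friction both act there and drop out).
Ladder weight 22.1×9.8 = 216.6 N acts at 4.315 m along the ladder; its horizontal arm is 4.315·cos55.7° = 2.432 m → τ = 526.8 N·m clockwise.
Wall normal N acts horizontally at the top; its moment arm is the height L sinθ = 8.63·sin55.7° = 7.129 m, counterclockwise.
Setting net torque to zero: N × 7.129 = 526.8 → N = 73.9 N.
ΣFx = 0 ⇒ f = N_wall = 73.9 N. ΣFy = 0 ⇒ N_floor = 216.6 N.
μ_min = f / N_floor = 73.9 / 216.6 = 0.341.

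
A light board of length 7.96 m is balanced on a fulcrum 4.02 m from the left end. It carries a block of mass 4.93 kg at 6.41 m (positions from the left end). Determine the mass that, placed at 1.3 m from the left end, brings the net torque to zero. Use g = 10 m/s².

m ≈ 4.33 kg

Sum moments about the fulcrum (at 4.02 m from the left end) (the support reaction has zero arm there).
Block: 4.93 × 10 = 49.3 N down at 6.41 m → arm 2.39 m, τ = 49.3 × 2.39 = 117.8 N·m clockwise.
Net moment of known loads = 117.8 N·m clockwise.
An unknown mass m at 1.3 m has arm 2.72 m; its moment is m·g·2.72 counterclockwise.
Στ = 0 ⇒ m × 10 × 2.72 = 117.8 ⇒ m = 117.8 / (10 × 2.72) = 4.33 kg.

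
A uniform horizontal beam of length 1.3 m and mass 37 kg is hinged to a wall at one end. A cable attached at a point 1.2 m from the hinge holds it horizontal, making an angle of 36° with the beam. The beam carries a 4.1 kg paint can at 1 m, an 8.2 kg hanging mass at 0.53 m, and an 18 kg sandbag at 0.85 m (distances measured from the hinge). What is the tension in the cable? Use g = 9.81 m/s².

T ≈ 665 N

Take moments about the hinge.
Beam weight: 37 × 9.81 = 363 N down at 0.65 m → arm 0.65 m, τ = 363 × 0.65 = 236 N·m clockwise.
Paint can: 4.1 × 9.81 = 40.22 N down at 1 m → arm 1 m, τ = 40.22 × 1 = 40.22 N·m clockwise.
Hanging mass: 8.2 × 9.81 = 80.44 N down at 0.53 m → arm 0.53 m, τ = 80.44 × 0.53 = 42.63 N·m clockwise.
Sandbag: 18 × 9.81 = 176.6 N down at 0.85 m → arm 0.85 m, τ = 176.6 × 0.85 = 150.1 N·m clockwise.
Total clockwise load moment = 469 N·m.
The cable tension T acts at 1.2 m; only its component perpendicular to the beam, T sinθ, produces torque. sin 36° = 0.5878.
Setting net torque to zero: T × 1.2 × 0.5878 = 469 → T = 469 / 0.7054 = 665 N.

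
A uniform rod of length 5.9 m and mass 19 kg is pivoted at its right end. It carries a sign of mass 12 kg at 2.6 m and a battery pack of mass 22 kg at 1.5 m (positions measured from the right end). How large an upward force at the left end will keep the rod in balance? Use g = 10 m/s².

F ≈ 204 N

Sum moments about the right end (the unknown pivot reaction has zero arm there).
Beam weight: 19 × 10 = 190 N down at 2.95 m → arm 2.95 m, τ = 190 × 2.95 = 560.5 N·m counterclockwise.
Sign: 12 × 10 = 120 N down at 2.6 m → arm 2.6 m, τ = 120 × 2.6 = 312 N·m counterclockwise.
Battery pack: 22 × 10 = 220 N down at 1.5 m → arm 1.5 m, τ = 220 × 1.5 = 330 N·m counterclockwise.
Net moment of the loads = 1202 N·m counterclockwise.
The upward force F acts at the left end, arm 5.9 m, giving F × 5.9 clockwise.
Balancing moments: F × 5.9 = 1202, giving F = 1202 / 5.9 = 204 N.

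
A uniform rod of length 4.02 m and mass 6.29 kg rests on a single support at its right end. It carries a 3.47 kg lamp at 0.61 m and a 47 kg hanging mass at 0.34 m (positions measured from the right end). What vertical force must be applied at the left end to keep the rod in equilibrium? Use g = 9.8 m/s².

Sum moments about the right end (the unknown pivot reaction has zero arm there).
Beam weight: 6.29 × 9.8 = 61.64 N down at 2.01 m → arm 2.01 m, τ = 61.64 × 2.01 = 123.9 N·m counterclockwise.
Lamp: 3.47 × 9.8 = 34.01 N down at 0.61 m → arm 0.61 m, τ = 34.01 × 0.61 = 20.75 N·m counterclockwise.
Hanging mass: 47 × 9.8 = 460.6 N down at 0.34 m → arm 0.34 m, τ = 460.6 × 0.34 = 156.6 N·m counterclockwise.
Net moment of the loads = 301.2 N·m counterclockwise.
The upward force F acts at the left end, arm 4.02 m, giving F × 4.02 clockwise.
Στ = 0 ⇒ F × 4.02 = 301.2 ⇒ F = 301.2 / 4.02 = 74.9 N.

F ≈ 74.9 N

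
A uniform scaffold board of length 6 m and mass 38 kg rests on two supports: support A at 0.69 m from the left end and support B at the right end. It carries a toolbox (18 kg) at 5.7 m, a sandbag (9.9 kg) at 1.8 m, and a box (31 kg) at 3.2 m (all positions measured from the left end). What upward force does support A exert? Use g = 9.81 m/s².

Take moments about support B.
Beam weight: 38 × 9.81 = 372.8 N down at 3 m → arm 3 m, τ = 372.8 × 3 = 1118 N·m counterclockwise.
Toolbox: 18 × 9.81 = 176.6 N down at 5.7 m → arm 0.3 m, τ = 176.6 × 0.3 = 52.98 N·m counterclockwise.
Sandbag: 9.9 × 9.81 = 97.12 N down at 1.8 m → arm 4.2 m, τ = 97.12 × 4.2 = 407.9 N·m counterclockwise.
Box: 31 × 9.81 = 304.1 N down at 3.2 m → arm 2.8 m, τ = 304.1 × 2.8 = 851.5 N·m counterclockwise.
Net load moment about support B = 2430 N·m counterclockwise.
Reaction R at support A is upward at 0.69 m, arm 5.31 m → moment R × 5.31 clockwise.
For rotational equilibrium, R × 5.31 = 2430, so R = 458 N.

R_A ≈ 458 N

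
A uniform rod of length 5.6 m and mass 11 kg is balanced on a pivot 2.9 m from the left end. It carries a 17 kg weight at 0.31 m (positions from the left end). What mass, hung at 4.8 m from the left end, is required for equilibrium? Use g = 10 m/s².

m ≈ 23.8 kg

Taking torques about the pivot (at 2.9 m from the left end):
Beam weight: 11 × 10 = 110 N down at 2.8 m → arm 0.1 m, τ = 110 × 0.1 = 11 N·m counterclockwise.
Weight: 17 × 10 = 170 N down at 0.31 m → arm 2.59 m, τ = 170 × 2.59 = 440.3 N·m counterclockwise.
Net moment of known loads = 451.3 N·m counterclockwise.
An unknown mass m at 4.8 m has arm 1.9 m; its moment is m·g·1.9 clockwise.
Setting net torque to zero: m × 10 × 1.9 = 451.3 → m = 451.3 / (10 × 1.9) = 23.8 kg.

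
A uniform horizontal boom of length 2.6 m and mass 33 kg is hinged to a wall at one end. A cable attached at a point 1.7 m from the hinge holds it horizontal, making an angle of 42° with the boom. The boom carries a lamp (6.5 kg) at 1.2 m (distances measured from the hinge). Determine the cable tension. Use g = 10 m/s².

Choose the hinge as the axis so the unknown hinge reaction has zero arm there.
Beam weight: 33 × 10 = 330 N down at 1.3 m → arm 1.3 m, τ = 330 × 1.3 = 429 N·m clockwise.
Lamp: 6.5 × 10 = 65 N down at 1.2 m → arm 1.2 m, τ = 65 × 1.2 = 78 N·m clockwise.
Total clockwise load moment = 507 N·m.
The cable tension T acts at 1.7 m; only its component perpendicular to the boom, T sinθ, produces torque. sin 42° = 0.6691.
Setting net torque to zero: T × 1.7 × 0.6691 = 507 → T = 507 / 1.137 = 446 N.

T ≈ 446 N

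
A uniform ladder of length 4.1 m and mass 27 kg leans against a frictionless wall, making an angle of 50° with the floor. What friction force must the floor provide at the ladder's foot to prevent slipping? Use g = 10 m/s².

Taking torques about the foot of the ladder:
Ladder weight 27×10 = 270 N acts at 2.05 m along the ladder; its horizontal arm is 2.05·cos50° = 1.318 m → τ = 355.9 N·m clockwise.
Wall normal N acts horizontally at the top; its moment arm is the height L sinθ = 4.1·sin50° = 3.141 m, counterclockwise.
Balancing moments: N × 3.141 = 355.9, giving N = 113 N.
ΣFx = 0: friction at the foot balances the wall's push, so f = N_wall = 113 N.

f ≈ 113 N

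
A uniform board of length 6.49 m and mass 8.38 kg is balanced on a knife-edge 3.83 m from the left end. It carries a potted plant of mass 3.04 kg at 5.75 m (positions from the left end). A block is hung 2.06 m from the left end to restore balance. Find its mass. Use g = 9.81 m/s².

m ≈ 0.528 kg

Taking torques about the knife-edge (at 3.83 m from the left end):
Beam weight: 8.38 × 9.81 = 82.21 N down at 3.245 m → arm 0.585 m, τ = 82.21 × 0.585 = 48.09 N·m counterclockwise.
Potted plant: 3.04 × 9.81 = 29.82 N down at 5.75 m → arm 1.92 m, τ = 29.82 × 1.92 = 57.25 N·m clockwise.
Net moment of known loads = 9.16 N·m clockwise.
An unknown mass m at 2.06 m has arm 1.77 m; its moment is m·g·1.77 counterclockwise.
Στ = 0 ⇒ m × 9.81 × 1.77 = 9.16 ⇒ m = 9.16 / (9.81 × 1.77) = 0.528 kg.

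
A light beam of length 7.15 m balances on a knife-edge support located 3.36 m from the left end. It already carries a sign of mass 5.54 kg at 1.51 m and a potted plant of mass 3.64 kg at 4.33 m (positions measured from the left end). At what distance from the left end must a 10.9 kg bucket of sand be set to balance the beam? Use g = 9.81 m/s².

x ≈ 3.98 m from the left end

Sum moments about the knife-edge support (at 3.36 m from the left end) (the support reaction has zero arm there).
Sign: 5.54 × 9.81 = 54.35 N down at 1.51 m → arm 1.85 m, τ = 54.35 × 1.85 = 100.5 N·m counterclockwise.
Potted plant: 3.64 × 9.81 = 35.71 N down at 4.33 m → arm 0.97 m, τ = 35.71 × 0.97 = 34.64 N·m clockwise.
Net moment of existing loads = 65.86 N·m counterclockwise.
The bucket of sand weighs 10.9 × 9.81 = 106.9 N and must supply an equal clockwise moment, so its lever arm about the knife-edge support is 65.86 / 106.9 = 0.616 m.
That puts it at 3.36 + 0.616 = 3.98 m from the left end.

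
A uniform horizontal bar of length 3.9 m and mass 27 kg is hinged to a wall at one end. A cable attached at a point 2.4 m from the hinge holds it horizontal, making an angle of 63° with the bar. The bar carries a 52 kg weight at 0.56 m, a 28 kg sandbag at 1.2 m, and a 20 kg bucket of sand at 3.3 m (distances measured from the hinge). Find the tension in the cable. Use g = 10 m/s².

T ≈ 848 N

About the hinge:
Beam weight: 27 × 10 = 270 N down at 1.95 m → arm 1.95 m, τ = 270 × 1.95 = 526.5 N·m clockwise.
Weight: 52 × 10 = 520 N down at 0.56 m → arm 0.56 m, τ = 520 × 0.56 = 291.2 N·m clockwise.
Sandbag: 28 × 10 = 280 N down at 1.2 m → arm 1.2 m, τ = 280 × 1.2 = 336 N·m clockwise.
Bucket of sand: 20 × 10 = 200 N down at 3.3 m → arm 3.3 m, τ = 200 × 3.3 = 660 N·m clockwise.
Total clockwise load moment = 1814 N·m.
The cable tension T acts at 2.4 m; only its component perpendicular to the bar, T sinθ, produces torque. sin 63° = 0.891.
Balancing moments: T × 2.4 × 0.891 = 1814, giving T = 1814 / 2.138 = 848 N.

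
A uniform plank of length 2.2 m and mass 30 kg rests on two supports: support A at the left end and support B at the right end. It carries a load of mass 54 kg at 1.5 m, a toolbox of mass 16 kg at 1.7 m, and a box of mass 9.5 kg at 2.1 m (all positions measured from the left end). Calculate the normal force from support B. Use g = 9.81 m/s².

R_B ≈ 719 N

Sum moments about support A (its reaction then has zero moment arm).
Beam weight: 30 × 9.81 = 294.3 N down at 1.1 m → arm 1.1 m, τ = 294.3 × 1.1 = 323.7 N·m clockwise.
Load: 54 × 9.81 = 529.7 N down at 1.5 m → arm 1.5 m, τ = 529.7 × 1.5 = 794.6 N·m clockwise.
Toolbox: 16 × 9.81 = 157 N down at 1.7 m → arm 1.7 m, τ = 157 × 1.7 = 266.9 N·m clockwise.
Box: 9.5 × 9.81 = 93.2 N down at 2.1 m → arm 2.1 m, τ = 93.2 × 2.1 = 195.7 N·m clockwise.
Net load moment about support A = 1581 N·m clockwise.
Reaction R at support B is upward at 2.2 m, arm 2.2 m → moment R × 2.2 counterclockwise.
For rotational equilibrium, R × 2.2 = 1581, so R = 719 N.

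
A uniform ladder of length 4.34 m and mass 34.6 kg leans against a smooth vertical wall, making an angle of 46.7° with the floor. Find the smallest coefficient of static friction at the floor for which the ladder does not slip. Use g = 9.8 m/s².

μ_min ≈ 0.471

Taking torques about the foot of the ladder:
Ladder weight 34.6×9.8 = 339.1 N acts at 2.17 m along the ladder; its horizontal arm is 2.17·cos46.7° = 1.488 m → τ = 504.6 N·m clockwise.
Wall normal N acts horizontally at the top; its moment arm is the height L sinθ = 4.34·sin46.7° = 3.159 m, counterclockwise.
Setting net torque to zero: N × 3.159 = 504.6 → N = 159.7 N.
ΣFx = 0 ⇒ f = N_wall = 159.7 N. ΣFy = 0 ⇒ N_floor = 339.1 N.
μ_min = f / N_floor = 159.7 / 339.1 = 0.471.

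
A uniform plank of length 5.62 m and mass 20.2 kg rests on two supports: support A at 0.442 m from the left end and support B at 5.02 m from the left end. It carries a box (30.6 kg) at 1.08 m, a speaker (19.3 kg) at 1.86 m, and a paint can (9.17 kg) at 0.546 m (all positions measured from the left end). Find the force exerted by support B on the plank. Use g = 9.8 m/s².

Taking torques about support A:
Beam weight: 20.2 × 9.8 = 198 N down at 2.81 m → arm 2.368 m, τ = 198 × 2.368 = 468.9 N·m clockwise.
Box: 30.6 × 9.8 = 299.9 N down at 1.08 m → arm 0.638 m, τ = 299.9 × 0.638 = 191.3 N·m clockwise.
Speaker: 19.3 × 9.8 = 189.1 N down at 1.86 m → arm 1.418 m, τ = 189.1 × 1.418 = 268.1 N·m clockwise.
Paint can: 9.17 × 9.8 = 89.87 N down at 0.546 m → arm 0.104 m, τ = 89.87 × 0.104 = 9.346 N·m clockwise.
Net load moment about support A = 937.6 N·m clockwise.
Reaction R at support B is upward at 5.02 m, arm 4.578 m → moment R × 4.578 counterclockwise.
Setting net torque to zero: R × 4.578 = 937.6 → R = 205 N.

R_B ≈ 205 N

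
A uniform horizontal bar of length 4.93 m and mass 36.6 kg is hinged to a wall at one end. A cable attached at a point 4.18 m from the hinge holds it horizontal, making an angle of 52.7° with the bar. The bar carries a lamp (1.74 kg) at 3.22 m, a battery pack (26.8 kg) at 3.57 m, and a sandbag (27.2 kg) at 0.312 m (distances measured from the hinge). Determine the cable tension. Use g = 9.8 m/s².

Sum moments about the hinge (the unknown hinge reaction has zero arm there).
Beam weight: 36.6 × 9.8 = 358.7 N down at 2.465 m → arm 2.465 m, τ = 358.7 × 2.465 = 884.2 N·m clockwise.
Lamp: 1.74 × 9.8 = 17.05 N down at 3.22 m → arm 3.22 m, τ = 17.05 × 3.22 = 54.9 N·m clockwise.
Battery pack: 26.8 × 9.8 = 262.6 N down at 3.57 m → arm 3.57 m, τ = 262.6 × 3.57 = 937.5 N·m clockwise.
Sandbag: 27.2 × 9.8 = 266.6 N down at 0.312 m → arm 0.312 m, τ = 266.6 × 0.312 = 83.18 N·m clockwise.
Total clockwise load moment = 1960 N·m.
The cable tension T acts at 4.18 m; only its component perpendicular to the bar, T sinθ, produces torque. sin 52.7° = 0.7955.
Balancing moments: T × 4.18 × 0.7955 = 1960, giving T = 1960 / 3.325 = 589 N.

T ≈ 589 N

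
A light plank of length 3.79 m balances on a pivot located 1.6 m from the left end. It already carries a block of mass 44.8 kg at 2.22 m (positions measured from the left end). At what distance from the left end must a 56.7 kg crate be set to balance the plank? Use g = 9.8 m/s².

x ≈ 1.11 m from the left end

Taking torques about the pivot (at 1.6 m from the left end):
Block: 44.8 × 9.8 = 439 N down at 2.22 m → arm 0.62 m, τ = 439 × 0.62 = 272.2 N·m clockwise.
Net moment of existing loads = 272.2 N·m clockwise.
The crate weighs 56.7 × 9.8 = 555.7 N and must supply an equal counterclockwise moment, so its lever arm about the pivot is 272.2 / 555.7 = 0.49 m.
That puts it at 1.6 − 0.49 = 1.11 m from the left end.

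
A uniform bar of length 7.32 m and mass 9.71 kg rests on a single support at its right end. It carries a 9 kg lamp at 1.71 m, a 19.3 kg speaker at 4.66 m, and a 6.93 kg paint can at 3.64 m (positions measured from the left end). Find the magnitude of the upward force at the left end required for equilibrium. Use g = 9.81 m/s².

F ≈ 218 N

Choose the right end as the axis so the unknown pivot reaction has zero arm there.
Beam weight: 9.71 × 9.81 = 95.26 N down at 3.66 m → arm 3.66 m, τ = 95.26 × 3.66 = 348.7 N·m counterclockwise.
Lamp: 9 × 9.81 = 88.29 N down at 1.71 m → arm 5.61 m, τ = 88.29 × 5.61 = 495.3 N·m counterclockwise.
Speaker: 19.3 × 9.81 = 189.3 N down at 4.66 m → arm 2.66 m, τ = 189.3 × 2.66 = 503.5 N·m counterclockwise.
Paint can: 6.93 × 9.81 = 67.98 N down at 3.64 m → arm 3.68 m, τ = 67.98 × 3.68 = 250.2 N·m counterclockwise.
Net moment of the loads = 1598 N·m counterclockwise.
The upward force F acts at the left end, arm 7.32 m, giving F × 7.32 clockwise.
Setting net torque to zero: F × 7.32 = 1598 → F = 1598 / 7.32 = 218 N.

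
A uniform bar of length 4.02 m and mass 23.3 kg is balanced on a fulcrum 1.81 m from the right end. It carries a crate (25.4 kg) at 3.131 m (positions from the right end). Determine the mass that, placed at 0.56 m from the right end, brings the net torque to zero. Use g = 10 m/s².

About the fulcrum (at 1.81 m from the right end):
Beam weight: 23.3 × 10 = 233 N down at 2.01 m → arm 0.2 m, τ = 233 × 0.2 = 46.6 N·m counterclockwise.
Crate: 25.4 × 10 = 254 N down at 3.131 m → arm 1.321 m, τ = 254 × 1.321 = 335.5 N·m counterclockwise.
Net moment of known loads = 382.1 N·m counterclockwise.
An unknown mass m at 0.56 m has arm 1.25 m; its moment is m·g·1.25 clockwise.
For rotational equilibrium, m × 10 × 1.25 = 382.1, so m = 382.1 / (10 × 1.25) = 30.6 kg.

m ≈ 30.6 kg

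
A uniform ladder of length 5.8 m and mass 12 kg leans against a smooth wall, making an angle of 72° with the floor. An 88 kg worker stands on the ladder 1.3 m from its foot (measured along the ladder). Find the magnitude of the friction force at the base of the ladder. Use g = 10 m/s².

f ≈ 83.6 N

Taking torques about the foot of the ladder:
Ladder weight 12×10 = 120 N acts at 2.9 m along the ladder; its horizontal arm is 2.9·cos72° = 0.8961 m → τ = 107.5 N·m clockwise.
Worker: 88×10 = 880 N at 1.3 m → arm 0.4017 m → τ = 353.5 N·m clockwise.
Wall normal N acts horizontally at the top; its moment arm is the height L sinθ = 5.8·sin72° = 5.516 m, counterclockwise.
For rotational equilibrium, N × 5.516 = 461, so N = 83.6 N.
ΣFx = 0: friction at the foot balances the wall's push, so f = N_wall = 83.6 N.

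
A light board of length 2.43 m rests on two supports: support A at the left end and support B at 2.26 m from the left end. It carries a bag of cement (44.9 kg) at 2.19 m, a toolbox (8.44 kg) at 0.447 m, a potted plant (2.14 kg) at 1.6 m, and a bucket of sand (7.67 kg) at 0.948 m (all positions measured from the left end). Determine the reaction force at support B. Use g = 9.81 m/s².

Take moments about support A.
Bag of cement: 44.9 × 9.81 = 440.5 N down at 2.19 m → arm 2.19 m, τ = 440.5 × 2.19 = 964.7 N·m clockwise.
Toolbox: 8.44 × 9.81 = 82.8 N down at 0.447 m → arm 0.447 m, τ = 82.8 × 0.447 = 37.01 N·m clockwise.
Potted plant: 2.14 × 9.81 = 20.99 N down at 1.6 m → arm 1.6 m, τ = 20.99 × 1.6 = 33.58 N·m clockwise.
Bucket of sand: 7.67 × 9.81 = 75.24 N down at 0.948 m → arm 0.948 m, τ = 75.24 × 0.948 = 71.33 N·m clockwise.
Net load moment about support A = 1107 N·m clockwise.
Reaction R at support B is upward at 2.26 m, arm 2.26 m → moment R × 2.26 counterclockwise.
Setting net torque to zero: R × 2.26 = 1107 → R = 490 N.

R_B ≈ 490 N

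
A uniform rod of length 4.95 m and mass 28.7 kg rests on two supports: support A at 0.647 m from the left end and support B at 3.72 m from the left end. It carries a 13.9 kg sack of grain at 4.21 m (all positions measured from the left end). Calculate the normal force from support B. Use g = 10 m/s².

R_B ≈ 332 N

About support A:
Beam weight: 28.7 × 10 = 287 N down at 2.475 m → arm 1.828 m, τ = 287 × 1.828 = 524.6 N·m clockwise.
Sack of grain: 13.9 × 10 = 139 N down at 4.21 m → arm 3.563 m, τ = 139 × 3.563 = 495.3 N·m clockwise.
Net load moment about support A = 1020 N·m clockwise.
Reaction R at support B is upward at 3.72 m, arm 3.073 m → moment R × 3.073 counterclockwise.
Setting net torque to zero: R × 3.073 = 1020 → R = 332 N.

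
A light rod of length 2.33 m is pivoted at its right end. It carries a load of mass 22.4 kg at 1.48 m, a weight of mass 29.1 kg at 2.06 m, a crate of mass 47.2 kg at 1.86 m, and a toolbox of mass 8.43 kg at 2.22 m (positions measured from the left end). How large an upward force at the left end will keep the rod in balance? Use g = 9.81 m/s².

Take moments about the right end.
Load: 22.4 × 9.81 = 219.7 N down at 1.48 m → arm 0.85 m, τ = 219.7 × 0.85 = 186.7 N·m counterclockwise.
Weight: 29.1 × 9.81 = 285.5 N down at 2.06 m → arm 0.27 m, τ = 285.5 × 0.27 = 77.09 N·m counterclockwise.
Crate: 47.2 × 9.81 = 463 N down at 1.86 m → arm 0.47 m, τ = 463 × 0.47 = 217.6 N·m counterclockwise.
Toolbox: 8.43 × 9.81 = 82.7 N down at 2.22 m → arm 0.11 m, τ = 82.7 × 0.11 = 9.097 N·m counterclockwise.
Net moment of the loads = 490.5 N·m counterclockwise.
The upward force F acts at the left end, arm 2.33 m, giving F × 2.33 clockwise.
Στ = 0 ⇒ F × 2.33 = 490.5 ⇒ F = 490.5 / 2.33 = 211 N.

F ≈ 211 N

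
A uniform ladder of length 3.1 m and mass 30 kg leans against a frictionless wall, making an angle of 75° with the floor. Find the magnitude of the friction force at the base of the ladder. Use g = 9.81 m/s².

f ≈ 39.4 N

Taking torques about the foot of the ladder:
Ladder weight 30×9.81 = 294.3 N acts at 1.55 m along the ladder; its horizontal arm is 1.55·cos75° = 0.4012 m → τ = 118.1 N·m clockwise.
Wall normal N acts horizontally at the top; its moment arm is the height L sinθ = 3.1·sin75° = 2.994 m, counterclockwise.
Setting net torque to zero: N × 2.994 = 118.1 → N = 39.4 N.
ΣFx = 0: friction at the foot balances the wall's push, so f = N_wall = 39.4 N.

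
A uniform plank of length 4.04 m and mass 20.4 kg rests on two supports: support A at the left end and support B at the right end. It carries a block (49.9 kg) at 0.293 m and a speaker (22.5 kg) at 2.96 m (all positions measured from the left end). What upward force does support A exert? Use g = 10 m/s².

R_A ≈ 625 N

About support B:
Beam weight: 20.4 × 10 = 204 N down at 2.02 m → arm 2.02 m, τ = 204 × 2.02 = 412.1 N·m counterclockwise.
Block: 49.9 × 10 = 499 N down at 0.293 m → arm 3.747 m, τ = 499 × 3.747 = 1870 N·m counterclockwise.
Speaker: 22.5 × 10 = 225 N down at 2.96 m → arm 1.08 m, τ = 225 × 1.08 = 243 N·m counterclockwise.
Net load moment about support B = 2525 N·m counterclockwise.
Reaction R at support A is upward at 0 m, arm 4.04 m → moment R × 4.04 clockwise.
For rotational equilibrium, R × 4.04 = 2525, so R = 625 N.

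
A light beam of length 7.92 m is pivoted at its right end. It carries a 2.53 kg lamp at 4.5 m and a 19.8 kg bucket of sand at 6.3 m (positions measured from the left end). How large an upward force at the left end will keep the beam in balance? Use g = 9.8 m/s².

F ≈ 50.4 N

About the right end:
Lamp: 2.53 × 9.8 = 24.79 N down at 4.5 m → arm 3.42 m, τ = 24.79 × 3.42 = 84.78 N·m counterclockwise.
Bucket of sand: 19.8 × 9.8 = 194 N down at 6.3 m → arm 1.62 m, τ = 194 × 1.62 = 314.3 N·m counterclockwise.
Net moment of the loads = 399.1 N·m counterclockwise.
The upward force F acts at the left end, arm 7.92 m, giving F × 7.92 clockwise.
For rotational equilibrium, F × 7.92 = 399.1, so F = 399.1 / 7.92 = 50.4 N.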